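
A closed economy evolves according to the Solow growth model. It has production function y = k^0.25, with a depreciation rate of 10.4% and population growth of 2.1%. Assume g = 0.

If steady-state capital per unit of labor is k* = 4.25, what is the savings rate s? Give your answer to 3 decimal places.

Steady state requires s·f(k) = (n + δ)·k, i.e. s·k^α = (n + δ)·k.
So s / (n + δ) = (k*)^(1−α) = 4.25^0.75 = 2.9600.
Therefore s = 2.9600 × (n + δ) = 2.9600 × 0.125 = 0.3700.

s ≈ 0.370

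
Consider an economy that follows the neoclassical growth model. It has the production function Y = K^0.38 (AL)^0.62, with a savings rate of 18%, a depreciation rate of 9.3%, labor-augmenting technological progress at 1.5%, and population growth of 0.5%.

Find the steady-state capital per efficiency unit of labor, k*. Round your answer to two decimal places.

In steady state, investment equals break-even investment: s·k^α = (n + g + δ)·k.
Dividing both sides by k: k^(1−α) = s / (n + g + δ).
k^0.62 = 0.18 / (0.005 + 0.015 + 0.093) = 0.18 / 0.113 = 1.5929
k* = 1.5929^(1/0.62) ≈ 2.1189

k* = 2.12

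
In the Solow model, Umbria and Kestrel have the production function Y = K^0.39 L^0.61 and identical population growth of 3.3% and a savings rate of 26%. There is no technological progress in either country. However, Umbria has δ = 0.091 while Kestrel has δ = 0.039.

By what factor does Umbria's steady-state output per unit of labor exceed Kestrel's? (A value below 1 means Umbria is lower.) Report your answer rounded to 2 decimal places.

Steady-state y* = [s/(n + δ)]^(α/(1−α)), so the ratio is [ (s_U/(n + δ)_U) / (s_K/(n + δ)_K) ]^0.6393.
s_U/(n + δ)_U = 0.26/0.124 = 2.0968; s_K/(n + δ)_K = 0.26/0.072 = 3.6111.
Ratio = (2.0968/3.6111)^0.6393 = 0.5807^0.6393 ≈ 0.7065

y*_U / y*_K ≈ 0.71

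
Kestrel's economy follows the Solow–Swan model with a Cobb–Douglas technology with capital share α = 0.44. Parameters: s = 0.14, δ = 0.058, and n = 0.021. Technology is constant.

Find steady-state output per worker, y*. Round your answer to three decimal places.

y* ≈ 1.568

At the steady state, Δk = 0, so s·k^α = (n + δ)·k.
Rearranging, k^(1−α) = s / (n + δ).
k^0.56 = 0.14 / (0.021 + 0.058) = 0.14 / 0.079 = 1.7722
k* = 1.7722^(1/0.56) ≈ 2.7783
y* = (k*)^α = 2.7783^0.44 ≈ 1.5677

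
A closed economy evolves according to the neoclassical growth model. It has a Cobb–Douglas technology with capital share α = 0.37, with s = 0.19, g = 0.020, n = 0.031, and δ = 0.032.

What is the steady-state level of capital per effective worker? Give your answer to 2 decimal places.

In steady state, investment equals break-even investment: s·k^α = (n + g + δ)·k.
Rearranging, k^(1−α) = s / (n + g + δ).
k^0.63 = 0.19 / (0.031 + 0.020 + 0.032) = 0.19 / 0.083 = 2.2892
k* = 2.2892^(1/0.63) ≈ 3.7233

k* ≈ 3.72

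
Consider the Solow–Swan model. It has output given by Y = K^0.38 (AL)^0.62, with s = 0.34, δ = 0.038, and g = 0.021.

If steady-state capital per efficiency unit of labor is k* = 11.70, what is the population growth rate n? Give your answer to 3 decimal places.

At the steady state, Δk = 0, so s·k^α = (n + g + δ)·k.
So s / (n + g + δ) = (k*)^(1−α) = 11.70^0.62 = 4.5949.
Therefore n + g + δ = s / 4.5949 = 0.34 / 4.5949 = 0.0740, so n = 0.0740 − 0.059 = 0.0150.

n ≈ 0.015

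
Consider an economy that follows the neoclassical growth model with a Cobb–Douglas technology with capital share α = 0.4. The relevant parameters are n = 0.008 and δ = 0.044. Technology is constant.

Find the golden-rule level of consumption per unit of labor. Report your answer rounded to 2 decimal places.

At the golden rule, f'(k) = n + δ, so α·k^(α−1) = n + δ and k_gold = (α/(n + δ))^(1/(1−α)).
k_gold = (0.4/0.052)^(1/0.6) = 7.6923^1.6667 ≈ 29.9771
c_gold = f(k_gold) − (n + δ)·k_gold = 3.8969 − 0.052×29.9771 ≈ 2.3381

c_gold ≈ 2.34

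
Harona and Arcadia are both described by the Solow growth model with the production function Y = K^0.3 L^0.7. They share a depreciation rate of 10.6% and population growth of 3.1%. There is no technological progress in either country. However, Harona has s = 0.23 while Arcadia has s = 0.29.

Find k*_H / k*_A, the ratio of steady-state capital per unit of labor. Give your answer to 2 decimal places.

k*_H / k*_A ≈ 0.72

Steady-state k* = [s/(n + δ)]^(1/(1−α)), so the ratio is [ (s_H/(n + δ)_H) / (s_A/(n + δ)_A) ]^1.4286.
s_H/(n + δ)_H = 0.23/0.137 = 1.6788; s_A/(n + δ)_A = 0.29/0.137 = 2.1168.
Ratio = (1.6788/2.1168)^1.4286 = 0.7931^1.4286 ≈ 0.7181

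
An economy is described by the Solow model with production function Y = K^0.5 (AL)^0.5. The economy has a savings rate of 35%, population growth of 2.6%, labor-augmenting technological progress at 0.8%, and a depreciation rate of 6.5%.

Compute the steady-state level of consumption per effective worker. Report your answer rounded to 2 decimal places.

c* = 2.30

At the steady state, Δk = 0, so s·k^α = (n + g + δ)·k.
Dividing both sides by k: k^(1−α) = s / (n + g + δ).
k^0.5 = 0.35 / (0.026 + 0.008 + 0.065) = 0.35 / 0.099 = 3.5354
k* = 3.5354^(1/0.5) ≈ 12.4991
y* = (k*)^α = 12.4991^0.5 ≈ 3.5354
c* = (1 − s)·y* = (1 − 0.35) × 3.5354 ≈ 2.2980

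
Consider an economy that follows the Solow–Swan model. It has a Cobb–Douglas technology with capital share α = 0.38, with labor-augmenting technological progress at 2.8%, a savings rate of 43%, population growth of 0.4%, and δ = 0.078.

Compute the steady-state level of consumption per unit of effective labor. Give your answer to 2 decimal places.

c* ≈ 1.31

Steady state requires s·f(k) = (n + g + δ)·k, i.e. s·k^α = (n + g + δ)·k.
Dividing both sides by k: k^(1−α) = s / (n + g + δ).
k^0.62 = 0.43 / (0.004 + 0.028 + 0.078) = 0.43 / 0.110 = 3.9091
k* = 3.9091^(1/0.62) ≈ 9.0149
y* = (k*)^α = 9.0149^0.38 ≈ 2.3061
c* = (1 − s)·y* = (1 − 0.43) × 2.3061 ≈ 1.3145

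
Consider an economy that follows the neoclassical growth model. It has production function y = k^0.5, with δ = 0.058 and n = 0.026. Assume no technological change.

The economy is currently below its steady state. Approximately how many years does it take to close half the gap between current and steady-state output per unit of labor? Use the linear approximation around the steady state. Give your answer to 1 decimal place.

Near the steady state the convergence rate is λ = (1 − α)(n + δ).
λ = (1 − 0.5) × 0.084 = 0.5 × 0.084 = 0.0420
Half-life = ln 2 / λ = 0.6931 / 0.0420 ≈ 16.50 years

t_½ ≈ 16.5 years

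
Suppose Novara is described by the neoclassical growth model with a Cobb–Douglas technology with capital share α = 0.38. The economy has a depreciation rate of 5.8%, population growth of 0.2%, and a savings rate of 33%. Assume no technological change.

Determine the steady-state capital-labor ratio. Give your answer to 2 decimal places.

k* = 15.64

In steady state, investment equals break-even investment: s·k^α = (n + δ)·k.
Rearranging, k^(1−α) = s / (n + δ).
k^0.62 = 0.33 / (0.002 + 0.058) = 0.33 / 0.060 = 5.5000
k* = 5.5000^(1/0.62) ≈ 15.6363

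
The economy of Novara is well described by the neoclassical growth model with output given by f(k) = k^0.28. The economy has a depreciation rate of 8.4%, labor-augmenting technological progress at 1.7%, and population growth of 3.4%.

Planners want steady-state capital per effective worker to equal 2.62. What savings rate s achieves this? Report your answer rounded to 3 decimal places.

s ≈ 0.270

At the steady state, Δk = 0, so s·k^α = (n + g + δ)·k.
So s / (n + g + δ) = (k*)^(1−α) = 2.62^0.72 = 2.0007.
Therefore s = 2.0007 × (n + g + δ) = 2.0007 × 0.135 = 0.2701.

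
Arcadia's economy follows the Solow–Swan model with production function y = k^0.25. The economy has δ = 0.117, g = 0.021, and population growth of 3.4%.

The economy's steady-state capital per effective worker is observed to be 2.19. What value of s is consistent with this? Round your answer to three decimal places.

s ≈ 0.310

At the steady state, Δk = 0, so s·k^α = (n + g + δ)·k.
So s / (n + g + δ) = (k*)^(1−α) = 2.19^0.75 = 1.8003.
Therefore s = 1.8003 × (n + g + δ) = 1.8003 × 0.172 = 0.3097.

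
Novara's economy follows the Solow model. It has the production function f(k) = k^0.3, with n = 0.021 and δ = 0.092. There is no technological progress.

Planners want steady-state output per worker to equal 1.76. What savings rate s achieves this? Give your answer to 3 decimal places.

s ≈ 0.423

Steady state requires s·f(k) = (n + δ)·k, i.e. s·k^α = (n + δ)·k.
Since y* = [s/(n + δ)]^(α/(1−α)), we have s/(n + δ) = (y*)^((1−α)/α) = 1.76^2.3333 = 3.7399.
Therefore s = 3.7399 × (n + δ) = 3.7399 × 0.113 = 0.4226.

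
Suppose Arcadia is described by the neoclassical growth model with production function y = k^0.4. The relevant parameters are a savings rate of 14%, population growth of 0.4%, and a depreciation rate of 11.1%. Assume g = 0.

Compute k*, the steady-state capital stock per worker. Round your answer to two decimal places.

Steady state requires s·f(k) = (n + δ)·k, i.e. s·k^α = (n + δ)·k.
Dividing both sides by k: k^(1−α) = s / (n + δ).
k^0.6 = 0.14 / (0.004 + 0.111) = 0.14 / 0.115 = 1.2174
k* = 1.2174^(1/0.6) ≈ 1.3880

k* ≈ 1.39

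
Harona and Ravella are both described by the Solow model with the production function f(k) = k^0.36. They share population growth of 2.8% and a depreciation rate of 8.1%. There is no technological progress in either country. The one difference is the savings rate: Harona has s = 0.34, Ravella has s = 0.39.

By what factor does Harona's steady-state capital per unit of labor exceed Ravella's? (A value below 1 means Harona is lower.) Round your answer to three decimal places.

Steady-state k* = [s/(n + δ)]^(1/(1−α)), so the ratio is [ (s_H/(n + δ)_H) / (s_R/(n + δ)_R) ]^1.5625.
s_H/(n + δ)_H = 0.34/0.109 = 3.1193; s_R/(n + δ)_R = 0.39/0.109 = 3.5780.
Ratio = (3.1193/3.5780)^1.5625 = 0.8718^1.5625 ≈ 0.8071

k*_H / k*_R ≈ 0.807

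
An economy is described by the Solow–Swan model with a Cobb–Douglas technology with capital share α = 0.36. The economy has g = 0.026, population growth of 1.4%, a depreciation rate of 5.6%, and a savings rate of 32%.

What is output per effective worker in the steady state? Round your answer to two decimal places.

y* = 1.97

Steady state requires s·f(k) = (n + g + δ)·k, i.e. s·k^α = (n + g + δ)·k.
Dividing both sides by k: k^(1−α) = s / (n + g + δ).
k^0.64 = 0.32 / (0.014 + 0.026 + 0.056) = 0.32 / 0.096 = 3.3333
k* = 3.3333^(1/0.64) ≈ 6.5613
y* = (k*)^α = 6.5613^0.36 ≈ 1.9684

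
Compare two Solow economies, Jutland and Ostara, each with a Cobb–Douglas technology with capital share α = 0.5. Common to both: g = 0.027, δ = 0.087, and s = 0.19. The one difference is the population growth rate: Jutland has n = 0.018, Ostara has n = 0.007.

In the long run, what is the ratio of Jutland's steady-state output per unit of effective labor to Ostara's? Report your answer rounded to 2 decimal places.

Steady-state y* = [s/(n + g + δ)]^(α/(1−α)), so the ratio is [ (s_J/(n + g + δ)_J) / (s_O/(n + g + δ)_O) ]^1.
s_J/(n + g + δ)_J = 0.19/0.132 = 1.4394; s_O/(n + g + δ)_O = 0.19/0.121 = 1.5702.
Ratio = (1.4394/1.5702)^1 = 0.9167^1 ≈ 0.9167

y*_J / y*_O ≈ 0.92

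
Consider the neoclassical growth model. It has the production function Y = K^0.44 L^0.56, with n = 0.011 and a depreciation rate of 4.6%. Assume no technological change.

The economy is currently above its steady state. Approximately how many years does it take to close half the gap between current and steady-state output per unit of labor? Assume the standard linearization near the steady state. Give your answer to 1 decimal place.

half-life ≈ 21.7 years

Near the steady state the convergence rate is λ = (1 − α)(n + δ).
λ = (1 − 0.44) × 0.057 = 0.56 × 0.057 = 0.03192
Half-life = ln 2 / λ = 0.6931 / 0.03192 ≈ 21.71 years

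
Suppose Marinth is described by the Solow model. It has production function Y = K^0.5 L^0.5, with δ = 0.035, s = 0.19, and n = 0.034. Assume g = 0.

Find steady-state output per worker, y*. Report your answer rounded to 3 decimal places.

At the steady state, Δk = 0, so s·k^α = (n + δ)·k.
Rearranging, k^(1−α) = s / (n + δ).
k^0.5 = 0.19 / (0.034 + 0.035) = 0.19 / 0.069 = 2.7536
k* = 2.7536^(1/0.5) ≈ 7.5823
y* = (k*)^α = 7.5823^0.5 ≈ 2.7536

y* ≈ 2.754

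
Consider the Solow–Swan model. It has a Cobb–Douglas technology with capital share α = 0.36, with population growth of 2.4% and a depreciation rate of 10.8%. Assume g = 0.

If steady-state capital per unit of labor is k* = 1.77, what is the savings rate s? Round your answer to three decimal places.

At the steady state, Δk = 0, so s·k^α = (n + δ)·k.
So s / (n + δ) = (k*)^(1−α) = 1.77^0.64 = 1.4411.
Therefore s = 1.4411 × (n + δ) = 1.4411 × 0.132 = 0.1902.

s ≈ 0.190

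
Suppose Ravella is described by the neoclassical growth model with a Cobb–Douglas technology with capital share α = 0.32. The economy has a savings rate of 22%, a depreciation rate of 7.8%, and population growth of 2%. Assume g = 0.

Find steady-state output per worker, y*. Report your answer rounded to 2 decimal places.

y* ≈ 1.46

Steady state requires s·f(k) = (n + δ)·k, i.e. s·k^α = (n + δ)·k.
Dividing both sides by k: k^(1−α) = s / (n + δ).
k^0.68 = 0.22 / (0.020 + 0.078) = 0.22 / 0.098 = 2.2449
k* = 2.2449^(1/0.68) ≈ 3.2845
y* = (k*)^α = 3.2845^0.32 ≈ 1.4631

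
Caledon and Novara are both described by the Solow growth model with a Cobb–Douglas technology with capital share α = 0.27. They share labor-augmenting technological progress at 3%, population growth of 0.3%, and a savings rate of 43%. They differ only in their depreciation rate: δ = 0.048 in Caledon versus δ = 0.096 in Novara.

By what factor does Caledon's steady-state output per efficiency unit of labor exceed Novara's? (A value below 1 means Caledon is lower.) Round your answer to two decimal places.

ratio ≈ 1.19

Steady-state y* = [s/(n + g + δ)]^(α/(1−α)), so the ratio is [ (s_C/(n + g + δ)_C) / (s_N/(n + g + δ)_N) ]^0.3699.
s_C/(n + g + δ)_C = 0.43/0.081 = 5.3086; s_N/(n + g + δ)_N = 0.43/0.129 = 3.3333.
Ratio = (5.3086/3.3333)^0.3699 = 1.5926^0.3699 ≈ 1.1878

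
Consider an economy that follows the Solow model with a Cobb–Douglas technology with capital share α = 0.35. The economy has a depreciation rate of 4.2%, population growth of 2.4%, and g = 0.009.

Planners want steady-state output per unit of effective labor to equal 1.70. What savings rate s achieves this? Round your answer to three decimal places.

s ≈ 0.201

Steady state requires s·f(k) = (n + g + δ)·k, i.e. s·k^α = (n + g + δ)·k.
Since y* = [s/(n + g + δ)]^(α/(1−α)), we have s/(n + g + δ) = (y*)^((1−α)/α) = 1.70^1.8571 = 2.6790.
Therefore s = 2.6790 × (n + g + δ) = 2.6790 × 0.075 = 0.2009.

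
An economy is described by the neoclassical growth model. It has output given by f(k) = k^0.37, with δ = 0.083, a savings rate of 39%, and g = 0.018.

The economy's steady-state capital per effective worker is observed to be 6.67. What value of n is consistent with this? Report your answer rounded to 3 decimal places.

n ≈ 0.017

Steady state requires s·f(k) = (n + g + δ)·k, i.e. s·k^α = (n + g + δ)·k.
So s / (n + g + δ) = (k*)^(1−α) = 6.67^0.63 = 3.3052.
Therefore n + g + δ = s / 3.3052 = 0.39 / 3.3052 = 0.1180, so n = 0.1180 − 0.101 = 0.0170.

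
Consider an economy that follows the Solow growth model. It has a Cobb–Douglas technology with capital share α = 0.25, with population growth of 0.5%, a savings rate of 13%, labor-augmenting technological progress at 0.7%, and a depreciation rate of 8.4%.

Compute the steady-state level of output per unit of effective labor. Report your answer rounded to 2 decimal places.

Steady state requires s·f(k) = (n + g + δ)·k, i.e. s·k^α = (n + g + δ)·k.
Dividing both sides by k: k^(1−α) = s / (n + g + δ).
k^0.75 = 0.13 / (0.005 + 0.007 + 0.084) = 0.13 / 0.096 = 1.3542
k* = 1.3542^(1/0.75) ≈ 1.4982
y* = (k*)^α = 1.4982^0.25 ≈ 1.1063

y* ≈ 1.11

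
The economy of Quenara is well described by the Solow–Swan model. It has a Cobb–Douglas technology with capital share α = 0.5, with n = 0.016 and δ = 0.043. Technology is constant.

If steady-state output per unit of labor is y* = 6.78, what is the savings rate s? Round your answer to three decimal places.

At the steady state, Δk = 0, so s·k^α = (n + δ)·k.
Since y* = [s/(n + δ)]^(α/(1−α)), we have s/(n + δ) = (y*)^((1−α)/α) = 6.78^1 = 6.7800.
Therefore s = 6.7800 × (n + δ) = 6.7800 × 0.059 = 0.4000.

s ≈ 0.400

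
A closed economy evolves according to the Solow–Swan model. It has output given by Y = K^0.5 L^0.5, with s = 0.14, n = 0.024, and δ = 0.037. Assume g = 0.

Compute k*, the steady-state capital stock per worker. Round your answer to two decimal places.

k* ≈ 5.27

Steady state requires s·f(k) = (n + δ)·k, i.e. s·k^α = (n + δ)·k.
Rearranging, k^(1−α) = s / (n + δ).
k^0.5 = 0.14 / (0.024 + 0.037) = 0.14 / 0.061 = 2.2951
k* = 2.2951^(1/0.5) ≈ 5.2675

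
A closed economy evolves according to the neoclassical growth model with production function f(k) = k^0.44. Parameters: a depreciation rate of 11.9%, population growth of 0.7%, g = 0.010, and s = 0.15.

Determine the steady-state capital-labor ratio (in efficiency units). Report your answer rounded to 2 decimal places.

k* ≈ 1.19

In steady state, investment equals break-even investment: s·k^α = (n + g + δ)·k.
Rearranging, k^(1−α) = s / (n + g + δ).
k^0.56 = 0.15 / (0.007 + 0.010 + 0.119) = 0.15 / 0.136 = 1.1029
k* = 1.1029^(1/0.56) ≈ 1.1911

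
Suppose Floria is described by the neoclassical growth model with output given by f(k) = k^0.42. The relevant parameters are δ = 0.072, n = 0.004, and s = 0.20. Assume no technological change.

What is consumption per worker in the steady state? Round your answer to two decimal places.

At the steady state, Δk = 0, so s·k^α = (n + δ)·k.
Rearranging, k^(1−α) = s / (n + δ).
k^0.58 = 0.20 / (0.004 + 0.072) = 0.20 / 0.076 = 2.6316
k* = 2.6316^(1/0.58) ≈ 5.3029
y* = (k*)^α = 5.3029^0.42 ≈ 2.0151
c* = (1 − s)·y* = (1 − 0.20) × 2.0151 ≈ 1.6121

c* ≈ 1.61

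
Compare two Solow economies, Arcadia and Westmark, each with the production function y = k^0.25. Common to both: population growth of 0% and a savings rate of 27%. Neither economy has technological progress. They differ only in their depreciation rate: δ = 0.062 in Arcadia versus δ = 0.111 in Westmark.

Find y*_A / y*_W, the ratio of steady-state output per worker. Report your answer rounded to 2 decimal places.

Steady-state y* = [s/(n + δ)]^(α/(1−α)), so the ratio is [ (s_A/(n + δ)_A) / (s_W/(n + δ)_W) ]^0.3333.
s_A/(n + δ)_A = 0.27/0.062 = 4.3548; s_W/(n + δ)_W = 0.27/0.111 = 2.4324.
Ratio = (4.3548/2.4324)^0.3333 = 1.7903^0.3333 ≈ 1.2142

ratio ≈ 1.21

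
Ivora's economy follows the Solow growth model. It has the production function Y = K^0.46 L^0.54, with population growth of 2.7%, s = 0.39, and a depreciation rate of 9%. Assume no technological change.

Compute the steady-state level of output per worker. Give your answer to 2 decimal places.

y* = 2.79

Steady state requires s·f(k) = (n + δ)·k, i.e. s·k^α = (n + δ)·k.
Dividing both sides by k: k^(1−α) = s / (n + δ).
k^0.54 = 0.39 / (0.027 + 0.090) = 0.39 / 0.117 = 3.3333
k* = 3.3333^(1/0.54) ≈ 9.2958
y* = (k*)^α = 9.2958^0.46 ≈ 2.7888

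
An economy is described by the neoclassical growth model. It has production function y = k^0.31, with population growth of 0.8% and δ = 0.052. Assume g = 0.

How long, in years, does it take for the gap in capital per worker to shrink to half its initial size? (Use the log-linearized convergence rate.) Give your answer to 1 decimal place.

Near the steady state the convergence rate is λ = (1 − α)(n + δ).
λ = (1 − 0.31) × 0.060 = 0.69 × 0.060 = 0.0414
Half-life = ln 2 / λ = 0.6931 / 0.0414 ≈ 16.74 years

about 16.7 years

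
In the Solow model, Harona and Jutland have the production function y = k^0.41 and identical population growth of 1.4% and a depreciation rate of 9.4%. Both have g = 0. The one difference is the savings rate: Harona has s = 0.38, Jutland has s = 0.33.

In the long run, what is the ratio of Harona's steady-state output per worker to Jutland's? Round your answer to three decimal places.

Steady-state y* = [s/(n + δ)]^(α/(1−α)), so the ratio is [ (s_H/(n + δ)_H) / (s_J/(n + δ)_J) ]^0.6949.
s_H/(n + δ)_H = 0.38/0.108 = 3.5185; s_J/(n + δ)_J = 0.33/0.108 = 3.0556.
Ratio = (3.5185/3.0556)^0.6949 = 1.1515^0.6949 ≈ 1.1030

y*_H / y*_J ≈ 1.103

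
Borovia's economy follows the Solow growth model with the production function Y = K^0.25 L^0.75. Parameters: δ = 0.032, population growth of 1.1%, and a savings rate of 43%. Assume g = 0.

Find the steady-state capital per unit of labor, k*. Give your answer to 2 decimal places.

At the steady state, Δk = 0, so s·k^α = (n + δ)·k.
Dividing both sides by k: k^(1−α) = s / (n + δ).
k^0.75 = 0.43 / (0.011 + 0.032) = 0.43 / 0.043 = 10.0000
k* = 10.0000^(1/0.75) ≈ 21.5443

k* ≈ 21.54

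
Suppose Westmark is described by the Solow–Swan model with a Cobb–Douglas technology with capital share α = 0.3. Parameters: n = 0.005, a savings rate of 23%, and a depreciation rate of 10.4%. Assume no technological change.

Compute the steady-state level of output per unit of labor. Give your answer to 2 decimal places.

y* = 1.38

In steady state, investment equals break-even investment: s·k^α = (n + δ)·k.
Dividing both sides by k: k^(1−α) = s / (n + δ).
k^0.7 = 0.23 / (0.005 + 0.104) = 0.23 / 0.109 = 2.1101
k* = 2.1101^(1/0.7) ≈ 2.9060
y* = (k*)^α = 2.9060^0.3 ≈ 1.3772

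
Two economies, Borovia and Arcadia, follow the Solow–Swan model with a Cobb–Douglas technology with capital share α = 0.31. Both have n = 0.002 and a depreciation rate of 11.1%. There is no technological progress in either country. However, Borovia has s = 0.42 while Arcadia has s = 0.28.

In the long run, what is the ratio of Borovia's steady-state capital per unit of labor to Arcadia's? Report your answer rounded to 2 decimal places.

ratio ≈ 1.80

Steady-state k* = [s/(n + δ)]^(1/(1−α)), so the ratio is [ (s_B/(n + δ)_B) / (s_A/(n + δ)_A) ]^1.4493.
s_B/(n + δ)_B = 0.42/0.113 = 3.7168; s_A/(n + δ)_A = 0.28/0.113 = 2.4779.
Ratio = (3.7168/2.4779)^1.4493 = 1.5000^1.4493 ≈ 1.7997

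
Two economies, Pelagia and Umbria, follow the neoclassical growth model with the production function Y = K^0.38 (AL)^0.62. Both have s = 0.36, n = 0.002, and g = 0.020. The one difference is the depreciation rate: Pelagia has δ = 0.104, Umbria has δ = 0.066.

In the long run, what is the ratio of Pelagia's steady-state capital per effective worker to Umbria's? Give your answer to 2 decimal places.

ratio ≈ 0.56

Steady-state k* = [s/(n + g + δ)]^(1/(1−α)), so the ratio is [ (s_P/(n + g + δ)_P) / (s_U/(n + g + δ)_U) ]^1.6129.
s_P/(n + g + δ)_P = 0.36/0.126 = 2.8571; s_U/(n + g + δ)_U = 0.36/0.088 = 4.0909.
Ratio = (2.8571/4.0909)^1.6129 = 0.6984^1.6129 ≈ 0.5605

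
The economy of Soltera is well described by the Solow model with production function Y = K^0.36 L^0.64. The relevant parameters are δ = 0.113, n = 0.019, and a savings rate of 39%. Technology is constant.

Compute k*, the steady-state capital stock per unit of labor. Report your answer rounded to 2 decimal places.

Steady state requires s·f(k) = (n + δ)·k, i.e. s·k^α = (n + δ)·k.
Rearranging, k^(1−α) = s / (n + δ).
k^0.64 = 0.39 / (0.019 + 0.113) = 0.39 / 0.132 = 2.9545
k* = 2.9545^(1/0.64) ≈ 5.4341

k* = 5.43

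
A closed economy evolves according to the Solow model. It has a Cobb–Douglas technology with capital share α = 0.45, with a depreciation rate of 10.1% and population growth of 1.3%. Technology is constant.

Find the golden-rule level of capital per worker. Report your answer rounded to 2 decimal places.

The golden rule sets f'(k) = n + δ, i.e. α·k^(α−1) = n + δ.
So k^(1−α) = α / (n + δ) = 0.45 / 0.114 = 3.9474.
k_gold = 3.9474^(1/0.55) ≈ 12.1395

k_gold ≈ 12.14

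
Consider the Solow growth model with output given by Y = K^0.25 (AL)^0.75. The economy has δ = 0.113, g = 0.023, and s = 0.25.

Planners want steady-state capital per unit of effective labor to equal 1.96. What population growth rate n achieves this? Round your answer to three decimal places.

At the steady state, Δk = 0, so s·k^α = (n + g + δ)·k.
So s / (n + g + δ) = (k*)^(1−α) = 1.96^0.75 = 1.6565.
Therefore n + g + δ = s / 1.6565 = 0.25 / 1.6565 = 0.1509, so n = 0.1509 − 0.136 = 0.0149.

n ≈ 0.015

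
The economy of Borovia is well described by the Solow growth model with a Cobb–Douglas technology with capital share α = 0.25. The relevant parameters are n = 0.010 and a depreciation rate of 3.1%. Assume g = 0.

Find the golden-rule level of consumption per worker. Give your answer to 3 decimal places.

At the golden rule, f'(k) = n + δ, so α·k^(α−1) = n + δ and k_gold = (α/(n + δ))^(1/(1−α)).
k_gold = (0.25/0.041)^(1/0.75) = 6.0976^1.3333 ≈ 11.1392
c_gold = f(k_gold) − (n + δ)·k_gold = 1.8269 − 0.041×11.1392 ≈ 1.3702

c_gold ≈ 1.370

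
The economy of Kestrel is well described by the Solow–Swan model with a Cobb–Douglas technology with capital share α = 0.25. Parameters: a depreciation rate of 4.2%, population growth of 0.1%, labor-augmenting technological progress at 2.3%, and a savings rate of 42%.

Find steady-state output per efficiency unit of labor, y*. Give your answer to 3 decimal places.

y* = 1.853

In steady state, investment equals break-even investment: s·k^α = (n + g + δ)·k.
Dividing both sides by k: k^(1−α) = s / (n + g + δ).
k^0.75 = 0.42 / (0.001 + 0.023 + 0.042) = 0.42 / 0.066 = 6.3636
k* = 6.3636^(1/0.75) ≈ 11.7924
y* = (k*)^α = 11.7924^0.25 ≈ 1.8531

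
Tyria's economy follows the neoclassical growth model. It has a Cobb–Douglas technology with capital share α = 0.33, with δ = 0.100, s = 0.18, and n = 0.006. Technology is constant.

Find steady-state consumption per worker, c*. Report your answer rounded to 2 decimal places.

At the steady state, Δk = 0, so s·k^α = (n + δ)·k.
Rearranging, k^(1−α) = s / (n + δ).
k^0.67 = 0.18 / (0.006 + 0.100) = 0.18 / 0.106 = 1.6981
k* = 1.6981^(1/0.67) ≈ 2.2041
y* = (k*)^α = 2.2041^0.33 ≈ 1.2980
c* = (1 − s)·y* = (1 − 0.18) × 1.2980 ≈ 1.0644

c* = 1.06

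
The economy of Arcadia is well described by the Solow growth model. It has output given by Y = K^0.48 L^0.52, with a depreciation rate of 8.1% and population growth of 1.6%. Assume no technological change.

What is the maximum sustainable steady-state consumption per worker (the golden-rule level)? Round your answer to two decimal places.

c_gold ≈ 2.28

At the golden rule, f'(k) = n + δ, so α·k^(α−1) = n + δ and k_gold = (α/(n + δ))^(1/(1−α)).
k_gold = (0.48/0.097)^(1/0.52) = 4.9485^1.9231 ≈ 21.6542
c_gold = f(k_gold) − (n + δ)·k_gold = 4.3758 − 0.097×21.6542 ≈ 2.2753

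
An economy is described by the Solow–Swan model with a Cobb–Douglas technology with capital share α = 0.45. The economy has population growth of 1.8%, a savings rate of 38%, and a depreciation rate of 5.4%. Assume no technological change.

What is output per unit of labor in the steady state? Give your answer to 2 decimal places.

y* = 3.90

In steady state, investment equals break-even investment: s·k^α = (n + δ)·k.
Rearranging, k^(1−α) = s / (n + δ).
k^0.55 = 0.38 / (0.018 + 0.054) = 0.38 / 0.072 = 5.2778
k* = 5.2778^(1/0.55) ≈ 20.5850
y* = (k*)^α = 20.5850^0.45 ≈ 3.9003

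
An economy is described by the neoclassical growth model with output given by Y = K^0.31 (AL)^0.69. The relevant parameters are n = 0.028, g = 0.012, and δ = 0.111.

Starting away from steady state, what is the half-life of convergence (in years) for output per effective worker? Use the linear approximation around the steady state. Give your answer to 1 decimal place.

Near the steady state the convergence rate is λ = (1 − α)(n + g + δ).
λ = (1 − 0.31) × 0.151 = 0.69 × 0.151 = 0.10419
Half-life = ln 2 / λ = 0.6931 / 0.10419 ≈ 6.65 years

about 6.7 years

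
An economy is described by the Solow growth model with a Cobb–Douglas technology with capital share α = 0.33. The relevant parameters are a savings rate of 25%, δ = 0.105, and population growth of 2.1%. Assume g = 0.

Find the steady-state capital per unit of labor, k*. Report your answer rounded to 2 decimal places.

Steady state requires s·f(k) = (n + δ)·k, i.e. s·k^α = (n + δ)·k.
Dividing both sides by k: k^(1−α) = s / (n + δ).
k^0.67 = 0.25 / (0.021 + 0.105) = 0.25 / 0.126 = 1.9841
k* = 1.9841^(1/0.67) ≈ 2.7805

k* ≈ 2.78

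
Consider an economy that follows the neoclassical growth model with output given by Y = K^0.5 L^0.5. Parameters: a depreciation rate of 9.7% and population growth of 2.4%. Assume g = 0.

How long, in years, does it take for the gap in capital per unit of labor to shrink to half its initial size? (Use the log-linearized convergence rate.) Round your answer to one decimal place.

half-life ≈ 11.5 years

Near the steady state the convergence rate is λ = (1 − α)(n + δ).
λ = (1 − 0.5) × 0.121 = 0.5 × 0.121 = 0.0605
Half-life = ln 2 / λ = 0.6931 / 0.0605 ≈ 11.46 years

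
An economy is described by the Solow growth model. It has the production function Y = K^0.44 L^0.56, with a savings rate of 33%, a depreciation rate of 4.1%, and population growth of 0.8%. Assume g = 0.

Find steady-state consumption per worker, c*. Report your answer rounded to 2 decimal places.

At the steady state, Δk = 0, so s·k^α = (n + δ)·k.
Dividing both sides by k: k^(1−α) = s / (n + δ).
k^0.56 = 0.33 / (0.008 + 0.041) = 0.33 / 0.049 = 6.7347
k* = 6.7347^(1/0.56) ≈ 30.1398
y* = (k*)^α = 30.1398^0.44 ≈ 4.4753
c* = (1 − s)·y* = (1 − 0.33) × 4.4753 ≈ 2.9985

c* = 3.00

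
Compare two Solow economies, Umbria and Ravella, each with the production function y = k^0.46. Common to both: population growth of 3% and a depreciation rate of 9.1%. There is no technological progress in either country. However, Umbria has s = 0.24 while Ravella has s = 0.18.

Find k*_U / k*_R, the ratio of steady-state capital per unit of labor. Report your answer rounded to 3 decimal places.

Steady-state k* = [s/(n + δ)]^(1/(1−α)), so the ratio is [ (s_U/(n + δ)_U) / (s_R/(n + δ)_R) ]^1.8519.
s_U/(n + δ)_U = 0.24/0.121 = 1.9835; s_R/(n + δ)_R = 0.18/0.121 = 1.4876.
Ratio = (1.9835/1.4876)^1.8519 = 1.3334^1.8519 ≈ 1.7038

ratio ≈ 1.704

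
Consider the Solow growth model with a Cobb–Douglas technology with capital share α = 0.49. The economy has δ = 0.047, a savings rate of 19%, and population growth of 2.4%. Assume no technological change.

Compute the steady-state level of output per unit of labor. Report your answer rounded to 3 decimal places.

y* ≈ 2.575

At the steady state, Δk = 0, so s·k^α = (n + δ)·k.
Dividing both sides by k: k^(1−α) = s / (n + δ).
k^0.51 = 0.19 / (0.024 + 0.047) = 0.19 / 0.071 = 2.6761
k* = 2.6761^(1/0.51) ≈ 6.8903
y* = (k*)^α = 6.8903^0.49 ≈ 2.5748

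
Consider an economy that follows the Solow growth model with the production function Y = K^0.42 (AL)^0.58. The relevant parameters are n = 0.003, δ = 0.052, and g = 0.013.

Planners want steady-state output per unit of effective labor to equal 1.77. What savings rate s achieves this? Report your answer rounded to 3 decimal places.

In steady state, investment equals break-even investment: s·k^α = (n + g + δ)·k.
Since y* = [s/(n + g + δ)]^(α/(1−α)), we have s/(n + g + δ) = (y*)^((1−α)/α) = 1.77^1.381 = 2.2001.
Therefore s = 2.2001 × (n + g + δ) = 2.2001 × 0.068 = 0.1496.

s ≈ 0.150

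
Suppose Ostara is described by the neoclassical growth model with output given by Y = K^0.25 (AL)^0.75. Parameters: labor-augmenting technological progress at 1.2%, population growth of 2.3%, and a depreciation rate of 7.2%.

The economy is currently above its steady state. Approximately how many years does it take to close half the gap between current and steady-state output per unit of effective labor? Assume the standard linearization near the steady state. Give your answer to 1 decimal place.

t_½ ≈ 8.6 years

Near the steady state the convergence rate is λ = (1 − α)(n + g + δ).
λ = (1 − 0.25) × 0.107 = 0.75 × 0.107 = 0.08025
Half-life = ln 2 / λ = 0.6931 / 0.08025 ≈ 8.64 years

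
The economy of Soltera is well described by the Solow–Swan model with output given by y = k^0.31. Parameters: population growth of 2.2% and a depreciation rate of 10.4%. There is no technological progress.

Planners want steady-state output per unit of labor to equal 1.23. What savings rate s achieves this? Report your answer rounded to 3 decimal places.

Steady state requires s·f(k) = (n + δ)·k, i.e. s·k^α = (n + δ)·k.
Since y* = [s/(n + δ)]^(α/(1−α)), we have s/(n + δ) = (y*)^((1−α)/α) = 1.23^2.2258 = 1.5853.
Therefore s = 1.5853 × (n + δ) = 1.5853 × 0.126 = 0.1997.

s ≈ 0.200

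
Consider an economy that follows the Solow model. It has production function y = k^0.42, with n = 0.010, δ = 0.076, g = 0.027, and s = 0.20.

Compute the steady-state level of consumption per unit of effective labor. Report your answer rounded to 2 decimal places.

At the steady state, Δk = 0, so s·k^α = (n + g + δ)·k.
Rearranging, k^(1−α) = s / (n + g + δ).
k^0.58 = 0.20 / (0.010 + 0.027 + 0.076) = 0.20 / 0.113 = 1.7699
k* = 1.7699^(1/0.58) ≈ 2.6761
y* = (k*)^α = 2.6761^0.42 ≈ 1.5120
c* = (1 − s)·y* = (1 − 0.20) × 1.5120 ≈ 1.2096

c* = 1.21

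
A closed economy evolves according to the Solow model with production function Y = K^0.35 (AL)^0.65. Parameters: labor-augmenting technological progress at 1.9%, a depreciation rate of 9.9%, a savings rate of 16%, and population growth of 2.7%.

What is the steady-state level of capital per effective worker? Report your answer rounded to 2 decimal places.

k* ≈ 1.16

In steady state, investment equals break-even investment: s·k^α = (n + g + δ)·k.
Dividing both sides by k: k^(1−α) = s / (n + g + δ).
k^0.65 = 0.16 / (0.027 + 0.019 + 0.099) = 0.16 / 0.145 = 1.1034
k* = 1.1034^(1/0.65) ≈ 1.1634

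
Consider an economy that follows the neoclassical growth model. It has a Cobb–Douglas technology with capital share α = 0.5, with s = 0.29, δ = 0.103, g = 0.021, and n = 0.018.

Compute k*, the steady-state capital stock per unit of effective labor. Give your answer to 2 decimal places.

Steady state requires s·f(k) = (n + g + δ)·k, i.e. s·k^α = (n + g + δ)·k.
Rearranging, k^(1−α) = s / (n + g + δ).
k^0.5 = 0.29 / (0.018 + 0.021 + 0.103) = 0.29 / 0.142 = 2.0423
k* = 2.0423^(1/0.5) ≈ 4.1710

k* ≈ 4.17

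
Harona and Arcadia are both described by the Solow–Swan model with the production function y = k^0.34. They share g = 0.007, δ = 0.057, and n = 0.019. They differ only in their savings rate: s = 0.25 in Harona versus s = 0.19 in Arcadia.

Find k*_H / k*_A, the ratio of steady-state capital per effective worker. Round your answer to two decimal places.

Steady-state k* = [s/(n + g + δ)]^(1/(1−α)), so the ratio is [ (s_H/(n + g + δ)_H) / (s_A/(n + g + δ)_A) ]^1.5152.
s_H/(n + g + δ)_H = 0.25/0.083 = 3.0120; s_A/(n + g + δ)_A = 0.19/0.083 = 2.2892.
Ratio = (3.0120/2.2892)^1.5152 = 1.3157^1.5152 ≈ 1.5155

ratio ≈ 1.52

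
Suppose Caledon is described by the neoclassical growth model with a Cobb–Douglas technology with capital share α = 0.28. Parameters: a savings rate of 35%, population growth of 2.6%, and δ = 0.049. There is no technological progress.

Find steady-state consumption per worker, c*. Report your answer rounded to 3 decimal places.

In steady state, investment equals break-even investment: s·k^α = (n + δ)·k.
Dividing both sides by k: k^(1−α) = s / (n + δ).
k^0.72 = 0.35 / (0.026 + 0.049) = 0.35 / 0.075 = 4.6667
k* = 4.6667^(1/0.72) ≈ 8.4953
y* = (k*)^α = 8.4953^0.28 ≈ 1.8204
c* = (1 − s)·y* = (1 − 0.35) × 1.8204 ≈ 1.1833

c* ≈ 1.183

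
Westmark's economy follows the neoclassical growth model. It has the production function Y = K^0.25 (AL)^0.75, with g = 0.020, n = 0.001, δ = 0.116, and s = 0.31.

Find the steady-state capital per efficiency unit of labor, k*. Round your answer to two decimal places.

k* = 2.97

Steady state requires s·f(k) = (n + g + δ)·k, i.e. s·k^α = (n + g + δ)·k.
Rearranging, k^(1−α) = s / (n + g + δ).
k^0.75 = 0.31 / (0.001 + 0.020 + 0.116) = 0.31 / 0.137 = 2.2628
k* = 2.2628^(1/0.75) ≈ 2.9707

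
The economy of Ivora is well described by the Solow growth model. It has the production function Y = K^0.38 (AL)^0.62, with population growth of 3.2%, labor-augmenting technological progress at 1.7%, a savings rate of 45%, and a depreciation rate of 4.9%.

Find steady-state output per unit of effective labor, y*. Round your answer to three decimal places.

y* = 2.545

Steady state requires s·f(k) = (n + g + δ)·k, i.e. s·k^α = (n + g + δ)·k.
Rearranging, k^(1−α) = s / (n + g + δ).
k^0.62 = 0.45 / (0.032 + 0.017 + 0.049) = 0.45 / 0.098 = 4.5918
k* = 4.5918^(1/0.62) ≈ 11.6873
y* = (k*)^α = 11.6873^0.38 ≈ 2.5453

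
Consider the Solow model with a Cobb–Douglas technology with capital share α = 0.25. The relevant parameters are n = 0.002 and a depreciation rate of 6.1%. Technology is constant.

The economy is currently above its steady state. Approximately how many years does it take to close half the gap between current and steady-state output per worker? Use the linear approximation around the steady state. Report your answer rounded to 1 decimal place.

t_½ ≈ 14.7 years

Near the steady state the convergence rate is λ = (1 − α)(n + δ).
λ = (1 − 0.25) × 0.063 = 0.75 × 0.063 = 0.04725
Half-life = ln 2 / λ = 0.6931 / 0.04725 ≈ 14.67 years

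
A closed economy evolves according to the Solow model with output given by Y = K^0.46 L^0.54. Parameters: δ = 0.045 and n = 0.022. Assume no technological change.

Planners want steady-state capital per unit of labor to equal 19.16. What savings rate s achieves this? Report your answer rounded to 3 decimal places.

At the steady state, Δk = 0, so s·k^α = (n + δ)·k.
So s / (n + δ) = (k*)^(1−α) = 19.16^0.54 = 4.9260.
Therefore s = 4.9260 × (n + δ) = 4.9260 × 0.067 = 0.3300.

s ≈ 0.330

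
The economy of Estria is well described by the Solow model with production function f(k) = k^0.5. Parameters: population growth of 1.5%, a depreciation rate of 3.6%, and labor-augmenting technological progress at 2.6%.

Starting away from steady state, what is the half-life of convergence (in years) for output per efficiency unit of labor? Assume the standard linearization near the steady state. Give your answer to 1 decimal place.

Near the steady state the convergence rate is λ = (1 − α)(n + g + δ).
λ = (1 − 0.5) × 0.077 = 0.5 × 0.077 = 0.0385
Half-life = ln 2 / λ = 0.6931 / 0.0385 ≈ 18.00 years

about 18.0 years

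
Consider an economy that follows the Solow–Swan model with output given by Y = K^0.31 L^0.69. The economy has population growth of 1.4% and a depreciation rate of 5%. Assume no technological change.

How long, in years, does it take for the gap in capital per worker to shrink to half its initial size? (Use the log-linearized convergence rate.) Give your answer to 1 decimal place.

half-life ≈ 15.7 years

Near the steady state the convergence rate is λ = (1 − α)(n + δ).
λ = (1 − 0.31) × 0.064 = 0.69 × 0.064 = 0.04416
Half-life = ln 2 / λ = 0.6931 / 0.04416 ≈ 15.70 years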